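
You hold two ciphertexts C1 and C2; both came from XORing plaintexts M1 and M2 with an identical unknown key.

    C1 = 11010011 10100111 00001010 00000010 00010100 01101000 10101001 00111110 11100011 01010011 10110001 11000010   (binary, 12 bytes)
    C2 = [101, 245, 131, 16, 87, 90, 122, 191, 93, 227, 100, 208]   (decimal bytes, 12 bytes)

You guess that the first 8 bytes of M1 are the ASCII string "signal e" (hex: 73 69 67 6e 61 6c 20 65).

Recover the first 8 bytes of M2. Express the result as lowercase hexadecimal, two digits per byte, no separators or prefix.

c53bee7c225ef3e4

First, C1 ⊕ C2 = (M1 ⊕ K) ⊕ (M2 ⊕ K) = M1 ⊕ M2, so the key drops out. Then M2 = (M1 ⊕ M2) ⊕ M1 over the first 8 bytes.
byte 0: (d3 XOR 65) XOR 73 = b6 XOR 73 = c5
byte 1: (a7 XOR f5) XOR 69 = 52 XOR 69 = 3b
byte 2: (0a XOR 83) XOR 67 = 89 XOR 67 = ee
byte 3: (02 XOR 10) XOR 6e = 12 XOR 6e = 7c
byte 4: (14 XOR 57) XOR 61 = 43 XOR 61 = 22
byte 5: (68 XOR 5a) XOR 6c = 32 XOR 6c = 5e
byte 6: (a9 XOR 7a) XOR 20 = d3 XOR 20 = f3
byte 7: (3e XOR bf) XOR 65 = 81 XOR 65 = e4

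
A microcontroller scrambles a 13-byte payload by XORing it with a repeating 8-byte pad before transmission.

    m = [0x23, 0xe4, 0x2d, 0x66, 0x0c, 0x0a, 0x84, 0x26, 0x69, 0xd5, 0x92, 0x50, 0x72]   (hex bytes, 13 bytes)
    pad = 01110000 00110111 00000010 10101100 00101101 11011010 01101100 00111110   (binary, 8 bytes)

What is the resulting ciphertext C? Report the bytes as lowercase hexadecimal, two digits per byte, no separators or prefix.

The 8-byte key repeats, so the effective keystream is 70 37 02 ac 2d da 6c 3e 70 37 02 ac 2d.
byte 0: 23 xor 70 = 53
byte 1: e4 xor 37 = d3
byte 2: 2d xor 02 = 2f
byte 3: 66 xor ac = ca
byte 4: 0c xor 2d = 21
byte 5: 0a xor da = d0
byte 6: 84 xor 6c = e8
byte 7: 26 xor 3e = 18
byte 8: 69 xor 70 = 19
byte 9: d5 xor 37 = e2
byte 10: 92 xor 02 = 90
byte 11: 50 xor ac = fc
byte 12: 72 xor 2d = 5f

53d32fca21d0e81819e290fc5f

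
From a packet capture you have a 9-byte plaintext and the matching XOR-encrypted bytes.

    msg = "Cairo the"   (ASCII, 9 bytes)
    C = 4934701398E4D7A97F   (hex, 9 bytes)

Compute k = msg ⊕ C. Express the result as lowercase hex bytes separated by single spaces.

0a 55 19 61 f7 c4 a3 c1 1a

Since C = msg ⊕ k, XORing both sides with msg gives k = msg ⊕ C.
43 xor 49 = 0a
61 xor 34 = 55
69 xor 70 = 19
72 xor 13 = 61
6f xor 98 = f7
20 xor e4 = c4
74 xor d7 = a3
68 xor a9 = c1
65 xor 7f = 1a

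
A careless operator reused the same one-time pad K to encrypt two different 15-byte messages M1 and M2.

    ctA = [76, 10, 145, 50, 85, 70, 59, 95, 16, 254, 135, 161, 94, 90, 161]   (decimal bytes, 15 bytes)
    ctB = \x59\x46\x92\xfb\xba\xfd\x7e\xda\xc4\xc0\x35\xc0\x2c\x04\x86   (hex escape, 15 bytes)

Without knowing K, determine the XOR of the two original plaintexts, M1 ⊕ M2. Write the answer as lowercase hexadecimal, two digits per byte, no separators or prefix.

ctA ⊕ ctB = (M1 ⊕ K) ⊕ (M2 ⊕ K) = M1 ⊕ M2 — the shared key cancels under XOR.
4c xor 59 = 15
0a xor 46 = 4c
91 xor 92 = 03
32 xor fb = c9
55 xor ba = ef
46 xor fd = bb
3b xor 7e = 45
5f xor da = 85
10 xor c4 = d4
fe xor c0 = 3e
87 xor 35 = b2
a1 xor c0 = 61
5e xor 2c = 72
5a xor 04 = 5e
a1 xor 86 = 27

154c03c9efbb4585d43eb261725e27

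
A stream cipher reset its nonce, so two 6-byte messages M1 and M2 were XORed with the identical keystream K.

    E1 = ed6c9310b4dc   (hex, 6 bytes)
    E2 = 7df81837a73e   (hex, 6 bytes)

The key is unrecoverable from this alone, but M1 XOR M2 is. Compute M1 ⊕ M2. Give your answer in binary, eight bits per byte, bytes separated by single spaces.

E1 ⊕ E2 = (M1 ⊕ K) ⊕ (M2 ⊕ K) = M1 ⊕ M2 — the shared key cancels under XOR.
ed ^ 7d = 90
6c ^ f8 = 94
93 ^ 18 = 8b
10 ^ 37 = 27
b4 ^ a7 = 13
dc ^ 3e = e2

10010000 10010100 10001011 00100111 00010011 11100010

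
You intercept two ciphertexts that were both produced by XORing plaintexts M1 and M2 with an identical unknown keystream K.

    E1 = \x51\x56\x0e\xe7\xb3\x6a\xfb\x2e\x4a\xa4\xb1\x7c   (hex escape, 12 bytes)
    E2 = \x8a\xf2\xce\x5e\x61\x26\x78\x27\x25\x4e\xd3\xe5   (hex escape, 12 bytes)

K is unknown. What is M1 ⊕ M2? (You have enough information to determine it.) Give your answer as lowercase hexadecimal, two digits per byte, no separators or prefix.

E1 ⊕ E2 = (M1 ⊕ K) ⊕ (M2 ⊕ K) = M1 ⊕ M2 — the shared key cancels under XOR.
byte 0: 51 xor 8a = db
byte 1: 56 xor f2 = a4
byte 2: 0e xor ce = c0
byte 3: e7 xor 5e = b9
byte 4: b3 xor 61 = d2
byte 5: 6a xor 26 = 4c
byte 6: fb xor 78 = 83
byte 7: 2e xor 27 = 09
byte 8: 4a xor 25 = 6f
byte 9: a4 xor 4e = ea
byte 10: b1 xor d3 = 62
byte 11: 7c xor e5 = 99

dba4c0b9d24c83096fea6299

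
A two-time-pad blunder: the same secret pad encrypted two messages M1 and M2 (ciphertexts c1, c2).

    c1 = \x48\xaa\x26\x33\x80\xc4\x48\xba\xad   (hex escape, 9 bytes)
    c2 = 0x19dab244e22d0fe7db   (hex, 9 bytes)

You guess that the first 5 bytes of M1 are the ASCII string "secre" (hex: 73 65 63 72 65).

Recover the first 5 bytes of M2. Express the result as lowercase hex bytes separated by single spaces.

First, c1 ⊕ c2 = (M1 ⊕ K) ⊕ (M2 ⊕ K) = M1 ⊕ M2, so the key drops out. Then M2 = (M1 ⊕ M2) ⊕ M1 over the first 5 bytes.
byte 0: (48 ⊕ 19) ⊕ 73 = 51 ⊕ 73 = 22
byte 1: (aa ⊕ da) ⊕ 65 = 70 ⊕ 65 = 15
byte 2: (26 ⊕ b2) ⊕ 63 = 94 ⊕ 63 = f7
byte 3: (33 ⊕ 44) ⊕ 72 = 77 ⊕ 72 = 05
byte 4: (80 ⊕ e2) ⊕ 65 = 62 ⊕ 65 = 07

22 15 f7 05 07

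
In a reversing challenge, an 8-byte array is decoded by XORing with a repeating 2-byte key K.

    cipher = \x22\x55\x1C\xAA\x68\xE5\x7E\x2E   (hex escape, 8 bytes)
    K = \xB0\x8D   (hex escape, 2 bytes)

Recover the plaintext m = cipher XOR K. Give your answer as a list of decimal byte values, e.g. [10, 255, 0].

The 2-byte key repeats, so the effective keystream is b0 8d b0 8d b0 8d b0 8d.
byte 0:  34 ^ 176 = 146
byte 1:  85 ^ 141 = 216
byte 2:  28 ^ 176 = 172
byte 3: 170 ^ 141 =  39
byte 4: 104 ^ 176 = 216
byte 5: 229 ^ 141 = 104
byte 6: 126 ^ 176 = 206
byte 7:  46 ^ 141 = 163

[146, 216, 172, 39, 216, 104, 206, 163]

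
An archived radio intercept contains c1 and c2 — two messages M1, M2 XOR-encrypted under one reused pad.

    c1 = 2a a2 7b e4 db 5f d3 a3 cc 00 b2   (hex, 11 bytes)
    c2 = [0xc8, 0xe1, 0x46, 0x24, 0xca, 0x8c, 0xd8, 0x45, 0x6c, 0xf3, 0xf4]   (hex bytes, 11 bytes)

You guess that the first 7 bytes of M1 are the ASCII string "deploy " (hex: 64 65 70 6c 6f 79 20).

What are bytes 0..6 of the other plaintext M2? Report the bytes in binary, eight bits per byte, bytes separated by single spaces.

10000110 00100110 01001101 10101100 01111110 10101010 00101011

First, c1 ⊕ c2 = (M1 ⊕ K) ⊕ (M2 ⊕ K) = M1 ⊕ M2, so the key drops out. Then M2 = (M1 ⊕ M2) ⊕ M1 over the first 7 bytes.
byte 0: (2a XOR c8) XOR 64 = e2 XOR 64 = 86
byte 1: (a2 XOR e1) XOR 65 = 43 XOR 65 = 26
byte 2: (7b XOR 46) XOR 70 = 3d XOR 70 = 4d
byte 3: (e4 XOR 24) XOR 6c = c0 XOR 6c = ac
byte 4: (db XOR ca) XOR 6f = 11 XOR 6f = 7e
byte 5: (5f XOR 8c) XOR 79 = d3 XOR 79 = aa
byte 6: (d3 XOR d8) XOR 20 = 0b XOR 20 = 2b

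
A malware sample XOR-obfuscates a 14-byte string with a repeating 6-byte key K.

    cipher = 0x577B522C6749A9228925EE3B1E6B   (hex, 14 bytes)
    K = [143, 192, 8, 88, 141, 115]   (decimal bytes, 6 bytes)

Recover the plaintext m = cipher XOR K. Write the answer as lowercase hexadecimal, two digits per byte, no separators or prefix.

The 6-byte key repeats, so the effective keystream is 8f c0 08 58 8d 73 8f c0 08 58 8d 73 8f c0.
byte 0: 57 XOR 8f = d8
byte 1: 7b XOR c0 = bb
byte 2: 52 XOR 08 = 5a
byte 3: 2c XOR 58 = 74
byte 4: 67 XOR 8d = ea
byte 5: 49 XOR 73 = 3a
byte 6: a9 XOR 8f = 26
byte 7: 22 XOR c0 = e2
byte 8: 89 XOR 08 = 81
byte 9: 25 XOR 58 = 7d
byte 10: ee XOR 8d = 63
byte 11: 3b XOR 73 = 48
byte 12: 1e XOR 8f = 91
byte 13: 6b XOR c0 = ab

d8bb5a74ea3a26e2817d634891ab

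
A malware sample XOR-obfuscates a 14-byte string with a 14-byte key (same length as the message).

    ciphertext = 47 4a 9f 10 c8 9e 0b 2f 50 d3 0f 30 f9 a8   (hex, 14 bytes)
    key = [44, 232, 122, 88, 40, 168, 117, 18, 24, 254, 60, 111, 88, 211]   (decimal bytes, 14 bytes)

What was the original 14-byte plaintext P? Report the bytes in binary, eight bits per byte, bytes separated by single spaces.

01101011 10100010 11100101 01001000 11100000 00110110 01111110 00111101 01001000 00101101 00110011 01011111 10100001 01111011

XOR is its own inverse, so applying the key byte-wise gives the result directly.
01000111 ^ 00101100 = 01101011
01001010 ^ 11101000 = 10100010
10011111 ^ 01111010 = 11100101
00010000 ^ 01011000 = 01001000
11001000 ^ 00101000 = 11100000
10011110 ^ 10101000 = 00110110
00001011 ^ 01110101 = 01111110
00101111 ^ 00010010 = 00111101
01010000 ^ 00011000 = 01001000
11010011 ^ 11111110 = 00101101
00001111 ^ 00111100 = 00110011
00110000 ^ 01101111 = 01011111
11111001 ^ 01011000 = 10100001
10101000 ^ 11010011 = 01111011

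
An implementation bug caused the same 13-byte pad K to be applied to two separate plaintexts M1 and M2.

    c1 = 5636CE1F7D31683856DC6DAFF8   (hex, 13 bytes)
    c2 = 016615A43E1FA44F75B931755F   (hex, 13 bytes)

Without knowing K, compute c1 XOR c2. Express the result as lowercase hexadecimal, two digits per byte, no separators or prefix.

c1 ⊕ c2 = (M1 ⊕ K) ⊕ (M2 ⊕ K) = M1 ⊕ M2 — the shared key cancels under XOR.
byte 0: 56 ^ 01 = 57
byte 1: 36 ^ 66 = 50
byte 2: ce ^ 15 = db
byte 3: 1f ^ a4 = bb
byte 4: 7d ^ 3e = 43
byte 5: 31 ^ 1f = 2e
byte 6: 68 ^ a4 = cc
byte 7: 38 ^ 4f = 77
byte 8: 56 ^ 75 = 23
byte 9: dc ^ b9 = 65
byte 10: 6d ^ 31 = 5c
byte 11: af ^ 75 = da
byte 12: f8 ^ 5f = a7

5750dbbb432ecc7723655cdaa7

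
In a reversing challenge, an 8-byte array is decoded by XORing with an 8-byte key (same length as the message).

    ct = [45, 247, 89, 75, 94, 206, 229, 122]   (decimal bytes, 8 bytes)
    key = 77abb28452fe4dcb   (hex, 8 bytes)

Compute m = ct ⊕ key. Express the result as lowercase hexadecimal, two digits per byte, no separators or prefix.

5a5cebcf0c30a8b1

byte 0:  45 ^ 119 =  90
byte 1: 247 ^ 171 =  92
byte 2:  89 ^ 178 = 235
byte 3:  75 ^ 132 = 207
byte 4:  94 ^  82 =  12
byte 5: 206 ^ 254 =  48
byte 6: 229 ^  77 = 168
byte 7: 122 ^ 203 = 177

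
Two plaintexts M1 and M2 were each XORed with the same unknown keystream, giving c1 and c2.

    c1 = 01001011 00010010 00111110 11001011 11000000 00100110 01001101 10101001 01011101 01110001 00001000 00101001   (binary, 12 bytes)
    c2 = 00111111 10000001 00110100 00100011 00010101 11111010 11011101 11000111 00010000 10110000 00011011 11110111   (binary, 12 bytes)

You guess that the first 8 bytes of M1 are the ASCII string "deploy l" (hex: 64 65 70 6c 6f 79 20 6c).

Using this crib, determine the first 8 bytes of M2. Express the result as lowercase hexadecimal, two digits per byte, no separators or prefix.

10f67a84baa5b002

First, c1 ⊕ c2 = (M1 ⊕ K) ⊕ (M2 ⊕ K) = M1 ⊕ M2, so the key drops out. Then M2 = (M1 ⊕ M2) ⊕ M1 over the first 8 bytes.
byte 0: (4b ^ 3f) ^ 64 = 74 ^ 64 = 10
byte 1: (12 ^ 81) ^ 65 = 93 ^ 65 = f6
byte 2: (3e ^ 34) ^ 70 = 0a ^ 70 = 7a
byte 3: (cb ^ 23) ^ 6c = e8 ^ 6c = 84
byte 4: (c0 ^ 15) ^ 6f = d5 ^ 6f = ba
byte 5: (26 ^ fa) ^ 79 = dc ^ 79 = a5
byte 6: (4d ^ dd) ^ 20 = 90 ^ 20 = b0
byte 7: (a9 ^ c7) ^ 6c = 6e ^ 6c = 02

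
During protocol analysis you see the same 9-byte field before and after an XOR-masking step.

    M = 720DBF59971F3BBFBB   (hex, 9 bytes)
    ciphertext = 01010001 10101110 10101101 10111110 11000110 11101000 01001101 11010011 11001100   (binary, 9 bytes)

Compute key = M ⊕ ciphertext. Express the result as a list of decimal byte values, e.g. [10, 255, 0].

[35, 163, 18, 231, 81, 247, 118, 108, 119]

Since ciphertext = M ⊕ key, XORing both sides with M gives key = M ⊕ ciphertext.
byte 0: 114 XOR  81 =  35
byte 1:  13 XOR 174 = 163
byte 2: 191 XOR 173 =  18
byte 3:  89 XOR 190 = 231
byte 4: 151 XOR 198 =  81
byte 5:  31 XOR 232 = 247
byte 6:  59 XOR  77 = 118
byte 7: 191 XOR 211 = 108
byte 8: 187 XOR 204 = 119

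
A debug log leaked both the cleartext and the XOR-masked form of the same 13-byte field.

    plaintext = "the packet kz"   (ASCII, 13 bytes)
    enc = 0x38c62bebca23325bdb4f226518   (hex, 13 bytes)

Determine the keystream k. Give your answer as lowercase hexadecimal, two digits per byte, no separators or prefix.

4cae4ecbba425130be3b020e62

Since enc = plaintext ⊕ k, XORing both sides with plaintext gives k = plaintext ⊕ enc.
116 ⊕  56 =  76
104 ⊕ 198 = 174
101 ⊕  43 =  78
 32 ⊕ 235 = 203
112 ⊕ 202 = 186
 97 ⊕  35 =  66
 99 ⊕  50 =  81
107 ⊕  91 =  48
101 ⊕ 219 = 190
116 ⊕  79 =  59
 32 ⊕  34 =   2
107 ⊕ 101 =  14
122 ⊕  24 =  98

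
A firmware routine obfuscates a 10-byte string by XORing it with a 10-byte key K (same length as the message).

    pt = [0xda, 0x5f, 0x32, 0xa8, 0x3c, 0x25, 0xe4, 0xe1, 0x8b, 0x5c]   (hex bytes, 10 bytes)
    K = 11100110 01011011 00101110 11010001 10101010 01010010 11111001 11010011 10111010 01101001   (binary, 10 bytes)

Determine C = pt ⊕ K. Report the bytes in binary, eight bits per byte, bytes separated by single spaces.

00111100 00000100 00011100 01111001 10010110 01110111 00011101 00110010 00110001 00110101

da ^ e6 = 3c
5f ^ 5b = 04
32 ^ 2e = 1c
a8 ^ d1 = 79
3c ^ aa = 96
25 ^ 52 = 77
e4 ^ f9 = 1d
e1 ^ d3 = 32
8b ^ ba = 31
5c ^ 69 = 35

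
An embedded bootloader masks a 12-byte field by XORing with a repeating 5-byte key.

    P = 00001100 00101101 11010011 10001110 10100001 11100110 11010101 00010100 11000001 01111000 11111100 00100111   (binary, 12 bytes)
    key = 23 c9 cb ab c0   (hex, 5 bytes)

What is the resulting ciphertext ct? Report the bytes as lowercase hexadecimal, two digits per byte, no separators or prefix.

2fe4182561c51cdf6ab8dfee

The 5-byte key repeats, so the effective keystream is 23 c9 cb ab c0 23 c9 cb ab c0 23 c9.
byte 0:  12 xor  35 =  47
byte 1:  45 xor 201 = 228
byte 2: 211 xor 203 =  24
byte 3: 142 xor 171 =  37
byte 4: 161 xor 192 =  97
byte 5: 230 xor  35 = 197
byte 6: 213 xor 201 =  28
byte 7:  20 xor 203 = 223
byte 8: 193 xor 171 = 106
byte 9: 120 xor 192 = 184
byte 10: 252 xor  35 = 223
byte 11:  39 xor 201 = 238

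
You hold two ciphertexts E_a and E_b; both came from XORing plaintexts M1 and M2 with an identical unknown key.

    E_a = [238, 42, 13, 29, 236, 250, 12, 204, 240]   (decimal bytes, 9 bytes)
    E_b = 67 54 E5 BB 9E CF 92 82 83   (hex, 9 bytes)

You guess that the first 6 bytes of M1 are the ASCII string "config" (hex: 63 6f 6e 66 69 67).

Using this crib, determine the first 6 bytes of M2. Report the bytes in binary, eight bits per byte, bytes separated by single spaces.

First, E_a ⊕ E_b = (M1 ⊕ K) ⊕ (M2 ⊕ K) = M1 ⊕ M2, so the key drops out. Then M2 = (M1 ⊕ M2) ⊕ M1 over the first 6 bytes.
byte 0: (ee XOR 67) XOR 63 = 89 XOR 63 = ea
byte 1: (2a XOR 54) XOR 6f = 7e XOR 6f = 11
byte 2: (0d XOR e5) XOR 6e = e8 XOR 6e = 86
byte 3: (1d XOR bb) XOR 66 = a6 XOR 66 = c0
byte 4: (ec XOR 9e) XOR 69 = 72 XOR 69 = 1b
byte 5: (fa XOR cf) XOR 67 = 35 XOR 67 = 52

11101010 00010001 10000110 11000000 00011011 01010010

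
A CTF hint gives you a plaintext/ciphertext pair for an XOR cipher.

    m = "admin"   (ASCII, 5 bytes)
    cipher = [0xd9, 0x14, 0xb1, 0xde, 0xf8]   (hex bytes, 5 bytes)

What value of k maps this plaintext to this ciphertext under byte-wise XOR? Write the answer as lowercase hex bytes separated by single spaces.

b8 70 dc b7 96

Since cipher = m ⊕ k, XORing both sides with m gives k = m ⊕ cipher.
byte 0:  97 xor 217 = 184
byte 1: 100 xor  20 = 112
byte 2: 109 xor 177 = 220
byte 3: 105 xor 222 = 183
byte 4: 110 xor 248 = 150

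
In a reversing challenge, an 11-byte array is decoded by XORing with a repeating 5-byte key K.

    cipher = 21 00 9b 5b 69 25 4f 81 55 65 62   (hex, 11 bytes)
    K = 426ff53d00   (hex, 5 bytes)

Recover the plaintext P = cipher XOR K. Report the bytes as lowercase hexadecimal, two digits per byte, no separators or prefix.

636f6e6669672074686520

The 5-byte key repeats, so the effective keystream is 42 6f f5 3d 00 42 6f f5 3d 00 42.
byte 0:  33 XOR  66 =  99
byte 1:   0 XOR 111 = 111
byte 2: 155 XOR 245 = 110
byte 3:  91 XOR  61 = 102
byte 4: 105 XOR   0 = 105
byte 5:  37 XOR  66 = 103
byte 6:  79 XOR 111 =  32
byte 7: 129 XOR 245 = 116
byte 8:  85 XOR  61 = 104
byte 9: 101 XOR   0 = 101
byte 10:  98 XOR  66 =  32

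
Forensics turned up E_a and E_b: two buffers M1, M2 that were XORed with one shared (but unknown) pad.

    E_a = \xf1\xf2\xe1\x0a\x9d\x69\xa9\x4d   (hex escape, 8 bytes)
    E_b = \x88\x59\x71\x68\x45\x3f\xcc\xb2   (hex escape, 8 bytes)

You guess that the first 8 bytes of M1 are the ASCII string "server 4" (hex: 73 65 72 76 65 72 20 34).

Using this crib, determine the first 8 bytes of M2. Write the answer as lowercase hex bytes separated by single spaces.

0a ce e2 14 bd 24 45 cb

First, E_a ⊕ E_b = (M1 ⊕ K) ⊕ (M2 ⊕ K) = M1 ⊕ M2, so the key drops out. Then M2 = (M1 ⊕ M2) ⊕ M1 over the first 8 bytes.
byte 0: (f1 ^ 88) ^ 73 = 79 ^ 73 = 0a
byte 1: (f2 ^ 59) ^ 65 = ab ^ 65 = ce
byte 2: (e1 ^ 71) ^ 72 = 90 ^ 72 = e2
byte 3: (0a ^ 68) ^ 76 = 62 ^ 76 = 14
byte 4: (9d ^ 45) ^ 65 = d8 ^ 65 = bd
byte 5: (69 ^ 3f) ^ 72 = 56 ^ 72 = 24
byte 6: (a9 ^ cc) ^ 20 = 65 ^ 20 = 45
byte 7: (4d ^ b2) ^ 34 = ff ^ 34 = cb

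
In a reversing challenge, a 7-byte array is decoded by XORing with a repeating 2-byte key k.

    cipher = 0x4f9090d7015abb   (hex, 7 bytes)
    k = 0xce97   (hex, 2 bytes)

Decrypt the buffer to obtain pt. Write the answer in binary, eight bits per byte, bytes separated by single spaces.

The 2-byte key repeats, so the effective keystream is ce 97 ce 97 ce 97 ce.
byte 0:  79 ⊕ 206 = 129
byte 1: 144 ⊕ 151 =   7
byte 2: 144 ⊕ 206 =  94
byte 3: 215 ⊕ 151 =  64
byte 4:   1 ⊕ 206 = 207
byte 5:  90 ⊕ 151 = 205
byte 6: 187 ⊕ 206 = 117

10000001 00000111 01011110 01000000 11001111 11001101 01110101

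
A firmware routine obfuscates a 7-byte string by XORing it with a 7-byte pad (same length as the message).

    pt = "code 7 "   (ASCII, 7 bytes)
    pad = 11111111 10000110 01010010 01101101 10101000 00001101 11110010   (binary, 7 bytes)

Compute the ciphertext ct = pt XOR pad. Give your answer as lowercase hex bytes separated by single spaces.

byte 0: 63 xor ff = 9c
byte 1: 6f xor 86 = e9
byte 2: 64 xor 52 = 36
byte 3: 65 xor 6d = 08
byte 4: 20 xor a8 = 88
byte 5: 37 xor 0d = 3a
byte 6: 20 xor f2 = d2

9c e9 36 08 88 3a d2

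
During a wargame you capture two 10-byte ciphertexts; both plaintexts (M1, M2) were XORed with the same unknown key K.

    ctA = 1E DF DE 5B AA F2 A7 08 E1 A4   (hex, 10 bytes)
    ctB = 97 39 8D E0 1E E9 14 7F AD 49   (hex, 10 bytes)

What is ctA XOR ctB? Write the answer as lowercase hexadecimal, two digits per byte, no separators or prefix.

89e653bbb41bb3774ced

ctA ⊕ ctB = (M1 ⊕ K) ⊕ (M2 ⊕ K) = M1 ⊕ M2 — the shared key cancels under XOR.
byte 0: 1e XOR 97 = 89
byte 1: df XOR 39 = e6
byte 2: de XOR 8d = 53
byte 3: 5b XOR e0 = bb
byte 4: aa XOR 1e = b4
byte 5: f2 XOR e9 = 1b
byte 6: a7 XOR 14 = b3
byte 7: 08 XOR 7f = 77
byte 8: e1 XOR ad = 4c
byte 9: a4 XOR 49 = ed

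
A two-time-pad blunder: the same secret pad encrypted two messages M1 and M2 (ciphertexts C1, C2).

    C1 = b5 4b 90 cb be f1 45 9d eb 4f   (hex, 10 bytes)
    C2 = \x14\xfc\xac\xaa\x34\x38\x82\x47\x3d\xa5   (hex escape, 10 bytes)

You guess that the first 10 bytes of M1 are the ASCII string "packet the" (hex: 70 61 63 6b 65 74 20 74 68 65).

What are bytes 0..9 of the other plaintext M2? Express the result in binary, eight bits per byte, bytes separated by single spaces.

First, C1 ⊕ C2 = (M1 ⊕ K) ⊕ (M2 ⊕ K) = M1 ⊕ M2, so the key drops out. Then M2 = (M1 ⊕ M2) ⊕ M1 over the first 10 bytes.
byte 0: (b5 xor 14) xor 70 = a1 xor 70 = d1
byte 1: (4b xor fc) xor 61 = b7 xor 61 = d6
byte 2: (90 xor ac) xor 63 = 3c xor 63 = 5f
byte 3: (cb xor aa) xor 6b = 61 xor 6b = 0a
byte 4: (be xor 34) xor 65 = 8a xor 65 = ef
byte 5: (f1 xor 38) xor 74 = c9 xor 74 = bd
byte 6: (45 xor 82) xor 20 = c7 xor 20 = e7
byte 7: (9d xor 47) xor 74 = da xor 74 = ae
byte 8: (eb xor 3d) xor 68 = d6 xor 68 = be
byte 9: (4f xor a5) xor 65 = ea xor 65 = 8f

11010001 11010110 01011111 00001010 11101111 10111101 11100111 10101110 10111110 10001111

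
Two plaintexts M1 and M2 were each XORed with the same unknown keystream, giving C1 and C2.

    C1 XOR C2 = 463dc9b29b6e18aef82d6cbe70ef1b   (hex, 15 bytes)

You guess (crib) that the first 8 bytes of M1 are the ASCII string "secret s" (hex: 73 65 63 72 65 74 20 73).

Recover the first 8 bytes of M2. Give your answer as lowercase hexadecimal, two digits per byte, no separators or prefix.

3558aac0fe1a38dd

Since C1 ⊕ C2 = M1 ⊕ M2, XORing with the guessed M1 bytes yields the corresponding M2 bytes: M2 = (C1 ⊕ C2) ⊕ M1.
byte 0: 01000110 xor 01110011 = 00110101
byte 1: 00111101 xor 01100101 = 01011000
byte 2: 11001001 xor 01100011 = 10101010
byte 3: 10110010 xor 01110010 = 11000000
byte 4: 10011011 xor 01100101 = 11111110
byte 5: 01101110 xor 01110100 = 00011010
byte 6: 00011000 xor 00100000 = 00111000
byte 7: 10101110 xor 01110011 = 11011101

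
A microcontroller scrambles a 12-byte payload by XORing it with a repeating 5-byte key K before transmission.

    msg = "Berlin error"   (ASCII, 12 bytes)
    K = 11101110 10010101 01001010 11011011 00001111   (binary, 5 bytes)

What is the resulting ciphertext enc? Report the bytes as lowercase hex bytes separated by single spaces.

ac f0 38 b7 66 80 b5 2f a9 7d 81 e7

The 5-byte key repeats, so the effective keystream is ee 95 4a db 0f ee 95 4a db 0f ee 95.
byte 0: 42 XOR ee = ac
byte 1: 65 XOR 95 = f0
byte 2: 72 XOR 4a = 38
byte 3: 6c XOR db = b7
byte 4: 69 XOR 0f = 66
byte 5: 6e XOR ee = 80
byte 6: 20 XOR 95 = b5
byte 7: 65 XOR 4a = 2f
byte 8: 72 XOR db = a9
byte 9: 72 XOR 0f = 7d
byte 10: 6f XOR ee = 81
byte 11: 72 XOR 95 = e7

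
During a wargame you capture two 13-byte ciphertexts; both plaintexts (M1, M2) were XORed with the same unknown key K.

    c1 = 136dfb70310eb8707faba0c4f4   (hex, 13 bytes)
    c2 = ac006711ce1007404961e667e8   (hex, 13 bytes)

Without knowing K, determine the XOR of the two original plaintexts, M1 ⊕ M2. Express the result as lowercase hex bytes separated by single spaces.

bf 6d 9c 61 ff 1e bf 30 36 ca 46 a3 1c

c1 ⊕ c2 = (M1 ⊕ K) ⊕ (M2 ⊕ K) = M1 ⊕ M2 — the shared key cancels under XOR.
byte 0: 13 ^ ac = bf
byte 1: 6d ^ 00 = 6d
byte 2: fb ^ 67 = 9c
byte 3: 70 ^ 11 = 61
byte 4: 31 ^ ce = ff
byte 5: 0e ^ 10 = 1e
byte 6: b8 ^ 07 = bf
byte 7: 70 ^ 40 = 30
byte 8: 7f ^ 49 = 36
byte 9: ab ^ 61 = ca
byte 10: a0 ^ e6 = 46
byte 11: c4 ^ 67 = a3
byte 12: f4 ^ e8 = 1c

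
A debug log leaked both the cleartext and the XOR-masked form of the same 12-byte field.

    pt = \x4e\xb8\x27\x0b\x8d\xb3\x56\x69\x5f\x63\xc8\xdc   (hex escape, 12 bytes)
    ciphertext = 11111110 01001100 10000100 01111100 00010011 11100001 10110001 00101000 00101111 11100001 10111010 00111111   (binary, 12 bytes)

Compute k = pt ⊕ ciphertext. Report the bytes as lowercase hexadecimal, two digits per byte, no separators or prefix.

b0f4a3779e52e741708272e3

Since ciphertext = pt ⊕ k, XORing both sides with pt gives k = pt ⊕ ciphertext.
byte 0: 01001110 ^ 11111110 = 10110000
byte 1: 10111000 ^ 01001100 = 11110100
byte 2: 00100111 ^ 10000100 = 10100011
byte 3: 00001011 ^ 01111100 = 01110111
byte 4: 10001101 ^ 00010011 = 10011110
byte 5: 10110011 ^ 11100001 = 01010010
byte 6: 01010110 ^ 10110001 = 11100111
byte 7: 01101001 ^ 00101000 = 01000001
byte 8: 01011111 ^ 00101111 = 01110000
byte 9: 01100011 ^ 11100001 = 10000010
byte 10: 11001000 ^ 10111010 = 01110010
byte 11: 11011100 ^ 00111111 = 11100011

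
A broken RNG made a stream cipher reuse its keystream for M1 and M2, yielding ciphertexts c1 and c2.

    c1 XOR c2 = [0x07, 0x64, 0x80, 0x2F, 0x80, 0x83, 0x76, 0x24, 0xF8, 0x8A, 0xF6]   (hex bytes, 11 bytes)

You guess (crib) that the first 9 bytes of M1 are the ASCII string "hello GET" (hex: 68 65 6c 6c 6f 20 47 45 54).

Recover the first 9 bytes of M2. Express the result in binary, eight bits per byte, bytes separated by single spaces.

Since c1 ⊕ c2 = M1 ⊕ M2, XORing with the guessed M1 bytes yields the corresponding M2 bytes: M2 = (c1 ⊕ c2) ⊕ M1.
00000111 ^ 01101000 = 01101111
01100100 ^ 01100101 = 00000001
10000000 ^ 01101100 = 11101100
00101111 ^ 01101100 = 01000011
10000000 ^ 01101111 = 11101111
10000011 ^ 00100000 = 10100011
01110110 ^ 01000111 = 00110001
00100100 ^ 01000101 = 01100001
11111000 ^ 01010100 = 10101100

01101111 00000001 11101100 01000011 11101111 10100011 00110001 01100001 10101100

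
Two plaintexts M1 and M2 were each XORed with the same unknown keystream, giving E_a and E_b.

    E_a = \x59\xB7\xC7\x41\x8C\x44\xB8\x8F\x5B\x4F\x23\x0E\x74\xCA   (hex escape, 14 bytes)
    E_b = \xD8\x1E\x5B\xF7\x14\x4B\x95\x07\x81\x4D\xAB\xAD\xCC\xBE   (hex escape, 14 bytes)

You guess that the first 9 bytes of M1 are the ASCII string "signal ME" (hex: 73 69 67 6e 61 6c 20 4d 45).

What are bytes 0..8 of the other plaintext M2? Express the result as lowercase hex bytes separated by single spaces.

f2 c0 fb d8 f9 63 0d c5 9f

First, E_a ⊕ E_b = (M1 ⊕ K) ⊕ (M2 ⊕ K) = M1 ⊕ M2, so the key drops out. Then M2 = (M1 ⊕ M2) ⊕ M1 over the first 9 bytes.
byte 0: (59 XOR d8) XOR 73 = 81 XOR 73 = f2
byte 1: (b7 XOR 1e) XOR 69 = a9 XOR 69 = c0
byte 2: (c7 XOR 5b) XOR 67 = 9c XOR 67 = fb
byte 3: (41 XOR f7) XOR 6e = b6 XOR 6e = d8
byte 4: (8c XOR 14) XOR 61 = 98 XOR 61 = f9
byte 5: (44 XOR 4b) XOR 6c = 0f XOR 6c = 63
byte 6: (b8 XOR 95) XOR 20 = 2d XOR 20 = 0d
byte 7: (8f XOR 07) XOR 4d = 88 XOR 4d = c5
byte 8: (5b XOR 81) XOR 45 = da XOR 45 = 9f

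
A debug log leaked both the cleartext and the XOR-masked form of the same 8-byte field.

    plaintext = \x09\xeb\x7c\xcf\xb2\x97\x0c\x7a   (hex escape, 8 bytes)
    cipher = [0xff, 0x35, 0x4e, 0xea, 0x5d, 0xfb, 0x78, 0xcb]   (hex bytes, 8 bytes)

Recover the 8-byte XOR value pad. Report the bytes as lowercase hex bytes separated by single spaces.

Since cipher = plaintext ⊕ pad, XORing both sides with plaintext gives pad = plaintext ⊕ cipher.
byte 0: 09 ⊕ ff = f6
byte 1: eb ⊕ 35 = de
byte 2: 7c ⊕ 4e = 32
byte 3: cf ⊕ ea = 25
byte 4: b2 ⊕ 5d = ef
byte 5: 97 ⊕ fb = 6c
byte 6: 0c ⊕ 78 = 74
byte 7: 7a ⊕ cb = b1

f6 de 32 25 ef 6c 74 b1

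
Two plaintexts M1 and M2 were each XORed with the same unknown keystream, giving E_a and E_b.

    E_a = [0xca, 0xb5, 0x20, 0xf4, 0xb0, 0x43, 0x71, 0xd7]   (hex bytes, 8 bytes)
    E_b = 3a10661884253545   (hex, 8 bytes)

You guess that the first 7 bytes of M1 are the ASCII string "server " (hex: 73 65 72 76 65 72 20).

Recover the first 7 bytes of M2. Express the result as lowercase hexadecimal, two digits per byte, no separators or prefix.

First, E_a ⊕ E_b = (M1 ⊕ K) ⊕ (M2 ⊕ K) = M1 ⊕ M2, so the key drops out. Then M2 = (M1 ⊕ M2) ⊕ M1 over the first 7 bytes.
byte 0: (ca XOR 3a) XOR 73 = f0 XOR 73 = 83
byte 1: (b5 XOR 10) XOR 65 = a5 XOR 65 = c0
byte 2: (20 XOR 66) XOR 72 = 46 XOR 72 = 34
byte 3: (f4 XOR 18) XOR 76 = ec XOR 76 = 9a
byte 4: (b0 XOR 84) XOR 65 = 34 XOR 65 = 51
byte 5: (43 XOR 25) XOR 72 = 66 XOR 72 = 14
byte 6: (71 XOR 35) XOR 20 = 44 XOR 20 = 64

83c0349a511464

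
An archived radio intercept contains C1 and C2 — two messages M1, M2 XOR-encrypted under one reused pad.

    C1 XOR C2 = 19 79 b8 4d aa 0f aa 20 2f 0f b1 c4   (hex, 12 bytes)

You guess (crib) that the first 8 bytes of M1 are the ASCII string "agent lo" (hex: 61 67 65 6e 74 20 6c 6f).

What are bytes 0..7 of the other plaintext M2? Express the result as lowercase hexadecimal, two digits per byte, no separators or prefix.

Since C1 ⊕ C2 = M1 ⊕ M2, XORing with the guessed M1 bytes yields the corresponding M2 bytes: M2 = (C1 ⊕ C2) ⊕ M1.
19 ⊕ 61 = 78
79 ⊕ 67 = 1e
b8 ⊕ 65 = dd
4d ⊕ 6e = 23
aa ⊕ 74 = de
0f ⊕ 20 = 2f
aa ⊕ 6c = c6
20 ⊕ 6f = 4f

781edd23de2fc64f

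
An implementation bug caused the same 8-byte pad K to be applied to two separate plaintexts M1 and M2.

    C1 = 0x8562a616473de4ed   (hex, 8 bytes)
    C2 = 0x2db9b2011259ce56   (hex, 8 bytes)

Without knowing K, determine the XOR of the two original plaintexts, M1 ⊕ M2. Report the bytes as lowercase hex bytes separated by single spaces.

a8 db 14 17 55 64 2a bb

C1 ⊕ C2 = (M1 ⊕ K) ⊕ (M2 ⊕ K) = M1 ⊕ M2 — the shared key cancels under XOR.
133 ⊕  45 = 168
 98 ⊕ 185 = 219
166 ⊕ 178 =  20
 22 ⊕   1 =  23
 71 ⊕  18 =  85
 61 ⊕  89 = 100
228 ⊕ 206 =  42
237 ⊕  86 = 187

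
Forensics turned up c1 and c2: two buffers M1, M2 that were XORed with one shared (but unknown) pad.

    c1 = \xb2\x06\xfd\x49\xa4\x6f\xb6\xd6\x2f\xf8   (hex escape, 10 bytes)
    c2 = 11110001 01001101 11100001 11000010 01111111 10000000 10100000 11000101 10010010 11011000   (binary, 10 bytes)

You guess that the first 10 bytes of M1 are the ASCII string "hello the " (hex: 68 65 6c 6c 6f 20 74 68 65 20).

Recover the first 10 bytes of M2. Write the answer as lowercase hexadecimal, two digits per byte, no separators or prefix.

2b2e70e7b4cf627bd800

First, c1 ⊕ c2 = (M1 ⊕ K) ⊕ (M2 ⊕ K) = M1 ⊕ M2, so the key drops out. Then M2 = (M1 ⊕ M2) ⊕ M1 over the first 10 bytes.
byte 0: (b2 xor f1) xor 68 = 43 xor 68 = 2b
byte 1: (06 xor 4d) xor 65 = 4b xor 65 = 2e
byte 2: (fd xor e1) xor 6c = 1c xor 6c = 70
byte 3: (49 xor c2) xor 6c = 8b xor 6c = e7
byte 4: (a4 xor 7f) xor 6f = db xor 6f = b4
byte 5: (6f xor 80) xor 20 = ef xor 20 = cf
byte 6: (b6 xor a0) xor 74 = 16 xor 74 = 62
byte 7: (d6 xor c5) xor 68 = 13 xor 68 = 7b
byte 8: (2f xor 92) xor 65 = bd xor 65 = d8
byte 9: (f8 xor d8) xor 20 = 20 xor 20 = 00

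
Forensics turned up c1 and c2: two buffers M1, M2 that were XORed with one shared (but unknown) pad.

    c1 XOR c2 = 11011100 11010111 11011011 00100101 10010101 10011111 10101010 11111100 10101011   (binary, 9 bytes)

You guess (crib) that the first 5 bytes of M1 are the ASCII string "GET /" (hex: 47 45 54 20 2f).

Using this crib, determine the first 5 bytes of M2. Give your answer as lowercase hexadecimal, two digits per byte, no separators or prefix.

Since c1 ⊕ c2 = M1 ⊕ M2, XORing with the guessed M1 bytes yields the corresponding M2 bytes: M2 = (c1 ⊕ c2) ⊕ M1.
byte 0: 11011100 XOR 01000111 = 10011011
byte 1: 11010111 XOR 01000101 = 10010010
byte 2: 11011011 XOR 01010100 = 10001111
byte 3: 00100101 XOR 00100000 = 00000101
byte 4: 10010101 XOR 00101111 = 10111010

9b928f05ba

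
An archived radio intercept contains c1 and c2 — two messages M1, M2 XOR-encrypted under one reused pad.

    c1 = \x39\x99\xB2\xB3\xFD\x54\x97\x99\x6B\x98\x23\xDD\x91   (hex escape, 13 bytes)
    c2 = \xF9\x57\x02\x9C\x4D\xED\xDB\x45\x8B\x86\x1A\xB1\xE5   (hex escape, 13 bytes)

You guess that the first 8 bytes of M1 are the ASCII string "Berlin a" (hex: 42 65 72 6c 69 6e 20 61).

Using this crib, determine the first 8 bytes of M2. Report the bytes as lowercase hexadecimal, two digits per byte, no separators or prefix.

82abc243d9d76cbd

First, c1 ⊕ c2 = (M1 ⊕ K) ⊕ (M2 ⊕ K) = M1 ⊕ M2, so the key drops out. Then M2 = (M1 ⊕ M2) ⊕ M1 over the first 8 bytes.
byte 0: (39 ^ f9) ^ 42 = c0 ^ 42 = 82
byte 1: (99 ^ 57) ^ 65 = ce ^ 65 = ab
byte 2: (b2 ^ 02) ^ 72 = b0 ^ 72 = c2
byte 3: (b3 ^ 9c) ^ 6c = 2f ^ 6c = 43
byte 4: (fd ^ 4d) ^ 69 = b0 ^ 69 = d9
byte 5: (54 ^ ed) ^ 6e = b9 ^ 6e = d7
byte 6: (97 ^ db) ^ 20 = 4c ^ 20 = 6c
byte 7: (99 ^ 45) ^ 61 = dc ^ 61 = bd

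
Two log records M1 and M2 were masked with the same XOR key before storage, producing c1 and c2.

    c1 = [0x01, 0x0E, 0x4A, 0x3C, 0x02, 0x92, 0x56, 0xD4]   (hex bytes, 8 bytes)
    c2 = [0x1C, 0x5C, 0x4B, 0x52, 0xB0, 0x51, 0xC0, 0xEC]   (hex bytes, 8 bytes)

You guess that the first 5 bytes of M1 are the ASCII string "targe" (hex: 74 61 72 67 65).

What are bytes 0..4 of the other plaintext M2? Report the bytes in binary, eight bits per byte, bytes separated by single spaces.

01101001 00110011 01110011 00001001 11010111

First, c1 ⊕ c2 = (M1 ⊕ K) ⊕ (M2 ⊕ K) = M1 ⊕ M2, so the key drops out. Then M2 = (M1 ⊕ M2) ⊕ M1 over the first 5 bytes.
byte 0: (01 xor 1c) xor 74 = 1d xor 74 = 69
byte 1: (0e xor 5c) xor 61 = 52 xor 61 = 33
byte 2: (4a xor 4b) xor 72 = 01 xor 72 = 73
byte 3: (3c xor 52) xor 67 = 6e xor 67 = 09
byte 4: (02 xor b0) xor 65 = b2 xor 65 = d7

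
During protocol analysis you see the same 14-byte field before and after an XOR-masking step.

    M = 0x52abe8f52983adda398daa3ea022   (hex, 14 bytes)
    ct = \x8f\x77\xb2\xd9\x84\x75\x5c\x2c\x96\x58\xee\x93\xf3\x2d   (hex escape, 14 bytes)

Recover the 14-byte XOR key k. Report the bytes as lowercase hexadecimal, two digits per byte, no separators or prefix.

Since ct = M ⊕ k, XORing both sides with M gives k = M ⊕ ct.
01010010 ⊕ 10001111 = 11011101
10101011 ⊕ 01110111 = 11011100
11101000 ⊕ 10110010 = 01011010
11110101 ⊕ 11011001 = 00101100
00101001 ⊕ 10000100 = 10101101
10000011 ⊕ 01110101 = 11110110
10101101 ⊕ 01011100 = 11110001
11011010 ⊕ 00101100 = 11110110
00111001 ⊕ 10010110 = 10101111
10001101 ⊕ 01011000 = 11010101
10101010 ⊕ 11101110 = 01000100
00111110 ⊕ 10010011 = 10101101
10100000 ⊕ 11110011 = 01010011
00100010 ⊕ 00101101 = 00001111

dddc5a2cadf6f1f6afd544ad530f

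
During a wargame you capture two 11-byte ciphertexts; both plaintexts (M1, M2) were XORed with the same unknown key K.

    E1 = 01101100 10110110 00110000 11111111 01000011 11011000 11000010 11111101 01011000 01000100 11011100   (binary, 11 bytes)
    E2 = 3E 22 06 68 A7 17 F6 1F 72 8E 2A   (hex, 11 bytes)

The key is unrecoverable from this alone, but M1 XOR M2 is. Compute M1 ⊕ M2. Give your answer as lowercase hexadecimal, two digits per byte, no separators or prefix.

E1 ⊕ E2 = (M1 ⊕ K) ⊕ (M2 ⊕ K) = M1 ⊕ M2 — the shared key cancels under XOR.
108 ^  62 =  82
182 ^  34 = 148
 48 ^   6 =  54
255 ^ 104 = 151
 67 ^ 167 = 228
216 ^  23 = 207
194 ^ 246 =  52
253 ^  31 = 226
 88 ^ 114 =  42
 68 ^ 142 = 202
220 ^  42 = 246

52943697e4cf34e22acaf6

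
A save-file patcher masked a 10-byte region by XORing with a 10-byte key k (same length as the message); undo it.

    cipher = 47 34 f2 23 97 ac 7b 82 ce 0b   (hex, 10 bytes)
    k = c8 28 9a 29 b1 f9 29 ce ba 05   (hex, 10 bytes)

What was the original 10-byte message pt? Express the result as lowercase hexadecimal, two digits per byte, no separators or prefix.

8f1c680a2655524c740e

XOR is its own inverse, so applying the key byte-wise gives the result directly.
47 xor c8 = 8f
34 xor 28 = 1c
f2 xor 9a = 68
23 xor 29 = 0a
97 xor b1 = 26
ac xor f9 = 55
7b xor 29 = 52
82 xor ce = 4c
ce xor ba = 74
0b xor 05 = 0e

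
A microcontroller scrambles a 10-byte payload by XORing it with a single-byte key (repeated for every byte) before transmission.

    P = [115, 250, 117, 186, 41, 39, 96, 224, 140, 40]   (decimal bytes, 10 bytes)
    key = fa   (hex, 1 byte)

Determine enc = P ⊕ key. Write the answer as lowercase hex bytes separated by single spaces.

The 1-byte key repeats, so the effective keystream is fa fa fa fa fa fa fa fa fa fa.
byte 0: 73 ⊕ fa = 89
byte 1: fa ⊕ fa = 00
byte 2: 75 ⊕ fa = 8f
byte 3: ba ⊕ fa = 40
byte 4: 29 ⊕ fa = d3
byte 5: 27 ⊕ fa = dd
byte 6: 60 ⊕ fa = 9a
byte 7: e0 ⊕ fa = 1a
byte 8: 8c ⊕ fa = 76
byte 9: 28 ⊕ fa = d2

89 00 8f 40 d3 dd 9a 1a 76 d2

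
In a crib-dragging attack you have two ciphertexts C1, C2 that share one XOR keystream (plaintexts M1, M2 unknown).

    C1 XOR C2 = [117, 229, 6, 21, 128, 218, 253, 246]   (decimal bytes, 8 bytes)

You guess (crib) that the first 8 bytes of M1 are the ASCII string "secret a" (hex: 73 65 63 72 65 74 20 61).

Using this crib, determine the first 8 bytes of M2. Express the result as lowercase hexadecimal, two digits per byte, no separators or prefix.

06806567e5aedd97

Since C1 ⊕ C2 = M1 ⊕ M2, XORing with the guessed M1 bytes yields the corresponding M2 bytes: M2 = (C1 ⊕ C2) ⊕ M1.
75 XOR 73 = 06
e5 XOR 65 = 80
06 XOR 63 = 65
15 XOR 72 = 67
80 XOR 65 = e5
da XOR 74 = ae
fd XOR 20 = dd
f6 XOR 61 = 97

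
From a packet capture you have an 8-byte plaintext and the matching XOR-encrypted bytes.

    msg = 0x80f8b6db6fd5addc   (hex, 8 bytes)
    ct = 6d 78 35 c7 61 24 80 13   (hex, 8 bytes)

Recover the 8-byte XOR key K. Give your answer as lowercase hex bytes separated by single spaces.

ed 80 83 1c 0e f1 2d cf

Since ct = msg ⊕ K, XORing both sides with msg gives K = msg ⊕ ct.
10000000 ^ 01101101 = 11101101
11111000 ^ 01111000 = 10000000
10110110 ^ 00110101 = 10000011
11011011 ^ 11000111 = 00011100
01101111 ^ 01100001 = 00001110
11010101 ^ 00100100 = 11110001
10101101 ^ 10000000 = 00101101
11011100 ^ 00010011 = 11001111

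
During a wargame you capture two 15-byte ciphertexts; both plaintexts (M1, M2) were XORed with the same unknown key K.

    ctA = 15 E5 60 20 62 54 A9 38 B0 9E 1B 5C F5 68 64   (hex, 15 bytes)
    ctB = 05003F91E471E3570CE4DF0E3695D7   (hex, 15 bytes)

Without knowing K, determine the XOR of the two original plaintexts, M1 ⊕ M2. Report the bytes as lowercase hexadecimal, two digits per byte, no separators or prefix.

ctA ⊕ ctB = (M1 ⊕ K) ⊕ (M2 ⊕ K) = M1 ⊕ M2 — the shared key cancels under XOR.
byte 0:  21 XOR   5 =  16
byte 1: 229 XOR   0 = 229
byte 2:  96 XOR  63 =  95
byte 3:  32 XOR 145 = 177
byte 4:  98 XOR 228 = 134
byte 5:  84 XOR 113 =  37
byte 6: 169 XOR 227 =  74
byte 7:  56 XOR  87 = 111
byte 8: 176 XOR  12 = 188
byte 9: 158 XOR 228 = 122
byte 10:  27 XOR 223 = 196
byte 11:  92 XOR  14 =  82
byte 12: 245 XOR  54 = 195
byte 13: 104 XOR 149 = 253
byte 14: 100 XOR 215 = 179

10e55fb186254a6fbc7ac452c3fdb3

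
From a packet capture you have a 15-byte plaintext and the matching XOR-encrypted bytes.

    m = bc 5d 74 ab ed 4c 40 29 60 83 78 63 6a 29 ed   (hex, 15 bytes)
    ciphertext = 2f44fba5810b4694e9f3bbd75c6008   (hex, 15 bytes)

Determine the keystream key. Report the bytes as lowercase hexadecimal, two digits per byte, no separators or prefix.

Since ciphertext = m ⊕ key, XORing both sides with m gives key = m ⊕ ciphertext.
188 ^  47 = 147
 93 ^  68 =  25
116 ^ 251 = 143
171 ^ 165 =  14
237 ^ 129 = 108
 76 ^  11 =  71
 64 ^  70 =   6
 41 ^ 148 = 189
 96 ^ 233 = 137
131 ^ 243 = 112
120 ^ 187 = 195
 99 ^ 215 = 180
106 ^  92 =  54
 41 ^  96 =  73
237 ^   8 = 229

93198f0e6c4706bd8970c3b43649e5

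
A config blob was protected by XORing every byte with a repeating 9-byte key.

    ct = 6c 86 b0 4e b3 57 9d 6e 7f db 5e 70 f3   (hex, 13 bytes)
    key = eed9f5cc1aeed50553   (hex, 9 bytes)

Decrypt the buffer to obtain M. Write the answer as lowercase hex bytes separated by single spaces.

82 5f 45 82 a9 b9 48 6b 2c 35 87 85 3f

The 9-byte key repeats, so the effective keystream is ee d9 f5 cc 1a ee d5 05 53 ee d9 f5 cc.
byte 0: 108 ⊕ 238 = 130
byte 1: 134 ⊕ 217 =  95
byte 2: 176 ⊕ 245 =  69
byte 3:  78 ⊕ 204 = 130
byte 4: 179 ⊕  26 = 169
byte 5:  87 ⊕ 238 = 185
byte 6: 157 ⊕ 213 =  72
byte 7: 110 ⊕   5 = 107
byte 8: 127 ⊕  83 =  44
byte 9: 219 ⊕ 238 =  53
byte 10:  94 ⊕ 217 = 135
byte 11: 112 ⊕ 245 = 133
byte 12: 243 ⊕ 204 =  63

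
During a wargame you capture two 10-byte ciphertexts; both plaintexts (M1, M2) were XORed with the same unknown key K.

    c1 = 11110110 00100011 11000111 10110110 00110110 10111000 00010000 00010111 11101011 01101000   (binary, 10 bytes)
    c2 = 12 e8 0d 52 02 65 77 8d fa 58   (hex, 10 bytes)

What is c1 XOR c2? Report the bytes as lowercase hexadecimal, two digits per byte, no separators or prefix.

c1 ⊕ c2 = (M1 ⊕ K) ⊕ (M2 ⊕ K) = M1 ⊕ M2 — the shared key cancels under XOR.
byte 0: f6 XOR 12 = e4
byte 1: 23 XOR e8 = cb
byte 2: c7 XOR 0d = ca
byte 3: b6 XOR 52 = e4
byte 4: 36 XOR 02 = 34
byte 5: b8 XOR 65 = dd
byte 6: 10 XOR 77 = 67
byte 7: 17 XOR 8d = 9a
byte 8: eb XOR fa = 11
byte 9: 68 XOR 58 = 30

e4cbcae434dd679a1130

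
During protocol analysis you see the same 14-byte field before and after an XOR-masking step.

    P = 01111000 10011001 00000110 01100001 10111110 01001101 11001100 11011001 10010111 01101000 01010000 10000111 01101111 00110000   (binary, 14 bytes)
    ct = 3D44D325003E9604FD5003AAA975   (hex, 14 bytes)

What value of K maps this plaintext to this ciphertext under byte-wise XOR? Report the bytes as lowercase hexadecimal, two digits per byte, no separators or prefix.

45ddd544be735add6a38532dc645

Since ct = P ⊕ K, XORing both sides with P gives K = P ⊕ ct.
78 xor 3d = 45
99 xor 44 = dd
06 xor d3 = d5
61 xor 25 = 44
be xor 00 = be
4d xor 3e = 73
cc xor 96 = 5a
d9 xor 04 = dd
97 xor fd = 6a
68 xor 50 = 38
50 xor 03 = 53
87 xor aa = 2d
6f xor a9 = c6
30 xor 75 = 45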